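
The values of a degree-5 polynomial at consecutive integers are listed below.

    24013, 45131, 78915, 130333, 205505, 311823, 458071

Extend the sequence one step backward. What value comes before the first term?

21118, 33784, 51418, 75172, 106318, 146248
12666, 17634, 23754, 31146, 39930
4968, 6120, 7392, 8784
1152, 1272, 1392
120, 120
The fifth differences are constant at 120.
Work back: 1152 − 120 = 1032;  4968 − 1032 = 3936;  12666 − 3936 = 8730;  21118 − 8730 = 12388;  24013 − 12388 = 11625

11625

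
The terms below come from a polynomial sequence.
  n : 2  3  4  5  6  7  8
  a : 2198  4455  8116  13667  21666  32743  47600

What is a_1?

931

2257, 3661, 5551, 7999, 11077, 14857
1404, 1890, 2448, 3078, 3780
486, 558, 630, 702
72, 72, 72
The fourth differences are constant at 72.
Work back: 486 − 72 = 414;  1404 − 414 = 990;  2257 − 990 = 1267;  2198 − 1267 = 931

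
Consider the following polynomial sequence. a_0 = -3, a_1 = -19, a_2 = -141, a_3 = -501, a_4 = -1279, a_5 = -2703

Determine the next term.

-5049

First differences: -16  -122  -360  -778  -1424
Second differences: -106  -238  -418  -646
Third differences: -132  -180  -228
Fourth differences: -48  -48
The fourth differences are constant (-48).
-228 − 48 = -276;  -646 − 276 = -922;  -1424 − 922 = -2346;  -2703 − 2346 = -5049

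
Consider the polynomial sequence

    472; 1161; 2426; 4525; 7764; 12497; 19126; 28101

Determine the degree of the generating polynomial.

Δ: 689, 1265, 2099, 3239, 4733, 6629, 8975
Δ²: 576, 834, 1140, 1494, 1896, 2346
Δ³: 258, 306, 354, 402, 450
Δ⁴: 48, 48, 48, 48
The fourth differences are constant, so the polynomial has degree 4.

4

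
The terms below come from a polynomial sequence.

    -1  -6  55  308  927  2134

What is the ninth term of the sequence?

First differences: -5  61  253  619  1207
Second differences: 66  192  366  588
Third differences: 126  174  222
Fourth differences: 48  48
Constant fourth difference = 48, so extend:
222 + 48 = 270;  588 + 270 = 858;  1207 + 858 = 2065;  2134 + 2065 = 4199
270 + 48 = 318;  858 + 318 = 1176;  2065 + 1176 = 3241;  4199 + 3241 = 7440
318 + 48 = 366;  1176 + 366 = 1542;  3241 + 1542 = 4783;  7440 + 4783 = 12223

12223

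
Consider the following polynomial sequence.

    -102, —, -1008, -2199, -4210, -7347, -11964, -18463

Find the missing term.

-379

Using the last 6 terms:
First differences: -1191  -2011  -3137  -4617  -6499
Second differences: -820  -1126  -1480  -1882
Third differences: -306  -354  -402
Fourth differences: -48  -48
Constant fourth difference = -48.
Extend backward: -306 + 48 = -258;  -820 + 258 = -562;  -1191 + 562 = -629;  -1008 + 629 = -379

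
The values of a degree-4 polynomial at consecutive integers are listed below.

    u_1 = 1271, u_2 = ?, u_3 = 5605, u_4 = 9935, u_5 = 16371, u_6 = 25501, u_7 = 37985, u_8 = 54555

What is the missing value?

Using the last 6 terms:
D1: 4330, 6436, 9130, 12484, 16570
D2: 2106, 2694, 3354, 4086
D3: 588, 660, 732
D4: 72, 72
Constant fourth difference = 72.
Extend backward: 588 − 72 = 516;  2106 − 516 = 1590;  4330 − 1590 = 2740;  5605 − 2740 = 2865

2865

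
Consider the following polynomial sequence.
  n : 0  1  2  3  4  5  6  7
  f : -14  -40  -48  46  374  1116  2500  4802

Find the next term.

D1: -26  -8  94  328  742  1384  2302
D2: 18  102  234  414  642  918
D3: 84  132  180  228  276
D4: 48  48  48  48
The fourth differences are constant (48).
276 + 48 = 324;  918 + 324 = 1242;  2302 + 1242 = 3544;  4802 + 3544 = 8346

8346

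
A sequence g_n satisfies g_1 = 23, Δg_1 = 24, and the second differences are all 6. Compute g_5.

155

Build the table forward from the leading diagonal:
Δ²: 6, 6, 6, 6, 6
Δ: 24, 30, 36, 42, 48
g: 23, 47, 77, 113, 155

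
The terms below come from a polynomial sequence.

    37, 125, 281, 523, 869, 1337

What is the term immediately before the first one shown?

D1: 88, 156, 242, 346, 468
D2: 68, 86, 104, 122
D3: 18, 18, 18
The third differences are constant at 18.
Work back: 68 − 18 = 50;  88 − 50 = 38;  37 − 38 = -1

-1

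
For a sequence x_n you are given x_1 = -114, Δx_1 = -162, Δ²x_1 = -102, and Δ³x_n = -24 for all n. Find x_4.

Build the table forward from the leading diagonal:
Third differences: -24  -24  -24  -24
Second differences: -102  -126  -150  -174
First differences: -162  -264  -390  -540
x: -114  -276  -540  -930

-930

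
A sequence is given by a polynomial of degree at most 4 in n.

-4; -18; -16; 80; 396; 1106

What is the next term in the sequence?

-14 , 2 , 96 , 316 , 710
16 , 94 , 220 , 394
78 , 126 , 174
48 , 48
The fourth differences are constant (48).
174 + 48 = 222;  394 + 222 = 616;  710 + 616 = 1326;  1106 + 1326 = 2432

2432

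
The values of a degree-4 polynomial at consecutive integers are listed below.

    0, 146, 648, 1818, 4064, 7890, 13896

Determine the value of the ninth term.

35328

Δ: 146 , 502 , 1170 , 2246 , 3826 , 6006
Δ²: 356 , 668 , 1076 , 1580 , 2180
Δ³: 312 , 408 , 504 , 600
Δ⁴: 96 , 96 , 96
The fourth differences are constant (96).
600 + 96 = 696;  2180 + 696 = 2876;  6006 + 2876 = 8882;  13896 + 8882 = 22778
696 + 96 = 792;  2876 + 792 = 3668;  8882 + 3668 = 12550;  22778 + 12550 = 35328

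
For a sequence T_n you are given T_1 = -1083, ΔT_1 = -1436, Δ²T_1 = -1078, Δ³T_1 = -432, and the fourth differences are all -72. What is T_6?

Build the table forward from the leading diagonal:
D4: -72  -72  -72  -72  -72  -72
D3: -432  -504  -576  -648  -720  -792
D2: -1078  -1510  -2014  -2590  -3238  -3958
D1: -1436  -2514  -4024  -6038  -8628  -11866
T: -1083  -2519  -5033  -9057  -15095  -23723

-23723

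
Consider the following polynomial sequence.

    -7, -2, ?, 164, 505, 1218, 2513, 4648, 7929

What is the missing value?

33

Using the last 6 terms:
D1: 341, 713, 1295, 2135, 3281
D2: 372, 582, 840, 1146
D3: 210, 258, 306
D4: 48, 48
Constant fourth difference = 48.
Extend backward: 210 − 48 = 162;  372 − 162 = 210;  341 − 210 = 131;  164 − 131 = 33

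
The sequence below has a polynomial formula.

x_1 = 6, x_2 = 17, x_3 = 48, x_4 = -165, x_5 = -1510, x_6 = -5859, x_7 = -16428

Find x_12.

-414573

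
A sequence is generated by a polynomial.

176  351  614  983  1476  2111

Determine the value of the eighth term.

3879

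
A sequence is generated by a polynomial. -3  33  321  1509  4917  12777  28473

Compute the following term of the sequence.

First differences: 36  288  1188  3408  7860  15696
Second differences: 252  900  2220  4452  7836
Third differences: 648  1320  2232  3384
Fourth differences: 672  912  1152
Fifth differences: 240  240
Constant fifth difference = 240, so extend:
1152 + 240 = 1392;  3384 + 1392 = 4776;  7836 + 4776 = 12612;  15696 + 12612 = 28308;  28473 + 28308 = 56781

56781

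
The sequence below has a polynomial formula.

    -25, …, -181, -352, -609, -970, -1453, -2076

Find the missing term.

-78

Using the last 6 terms:
D1: -171  -257  -361  -483  -623
D2: -86  -104  -122  -140
D3: -18  -18  -18
Constant third difference = -18.
Extend backward: -86 + 18 = -68;  -171 + 68 = -103;  -181 + 103 = -78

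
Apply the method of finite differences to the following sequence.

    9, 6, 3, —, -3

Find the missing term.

0

Using the first 3 terms:
-3  -3
Constant first difference = -3.
Extend forward: 3 − 3 = 0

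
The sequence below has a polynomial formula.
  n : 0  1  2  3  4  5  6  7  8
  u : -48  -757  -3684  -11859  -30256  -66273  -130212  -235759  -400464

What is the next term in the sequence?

-646221

D1: -709  -2927  -8175  -18397  -36017  -63939  -105547  -164705
D2: -2218  -5248  -10222  -17620  -27922  -41608  -59158
D3: -3030  -4974  -7398  -10302  -13686  -17550
D4: -1944  -2424  -2904  -3384  -3864
D5: -480  -480  -480  -480
The fifth differences are constant (-480).
-3864 − 480 = -4344;  -17550 − 4344 = -21894;  -59158 − 21894 = -81052;  -164705 − 81052 = -245757;  -400464 − 245757 = -646221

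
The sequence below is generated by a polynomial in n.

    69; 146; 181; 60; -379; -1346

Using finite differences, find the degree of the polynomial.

Δ: 77, 35, -121, -439, -967
Δ²: -42, -156, -318, -528
Δ³: -114, -162, -210
Δ⁴: -48, -48
The fourth differences are constant, so the polynomial has degree 4.

4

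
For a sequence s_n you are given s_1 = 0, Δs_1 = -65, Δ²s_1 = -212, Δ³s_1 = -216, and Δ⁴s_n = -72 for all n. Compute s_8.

Build the table forward from the leading diagonal:
D4: -72, -72, -72, -72, -72, -72, -72, -72
D3: -216, -288, -360, -432, -504, -576, -648, -720
D2: -212, -428, -716, -1076, -1508, -2012, -2588, -3236
D1: -65, -277, -705, -1421, -2497, -4005, -6017, -8605
s: 0, -65, -342, -1047, -2468, -4965, -8970, -14987

-14987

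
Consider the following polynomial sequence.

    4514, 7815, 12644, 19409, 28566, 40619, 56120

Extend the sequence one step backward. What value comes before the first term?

2381

First differences: 3301, 4829, 6765, 9157, 12053, 15501
Second differences: 1528, 1936, 2392, 2896, 3448
Third differences: 408, 456, 504, 552
Fourth differences: 48, 48, 48
The fourth differences are constant at 48.
Work back: 408 − 48 = 360;  1528 − 360 = 1168;  3301 − 1168 = 2133;  4514 − 2133 = 2381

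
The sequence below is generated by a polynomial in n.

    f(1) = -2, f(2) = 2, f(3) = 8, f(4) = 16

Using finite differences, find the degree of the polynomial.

D1: 4, 6, 8
D2: 2, 2
The second differences are constant, so the polynomial has degree 2.

2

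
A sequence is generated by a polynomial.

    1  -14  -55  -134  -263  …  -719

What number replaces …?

-454

Using the first 5 terms:
First differences: -15  -41  -79  -129
Second differences: -26  -38  -50
Third differences: -12  -12
Constant third difference = -12.
Extend forward: -50 − 12 = -62;  -129 − 62 = -191;  -263 − 191 = -454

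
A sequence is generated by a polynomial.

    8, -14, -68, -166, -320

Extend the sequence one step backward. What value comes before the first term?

10

-22, -54, -98, -154
-32, -44, -56
-12, -12
The third differences are constant at -12.
Work back: -32 + 12 = -20;  -22 + 20 = -2;  8 + 2 = 10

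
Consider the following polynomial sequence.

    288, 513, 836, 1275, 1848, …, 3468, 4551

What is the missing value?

2573

Using the first 5 terms:
First differences: 225, 323, 439, 573
Second differences: 98, 116, 134
Third differences: 18, 18
Constant third difference = 18.
Extend forward: 134 + 18 = 152;  573 + 152 = 725;  1848 + 725 = 2573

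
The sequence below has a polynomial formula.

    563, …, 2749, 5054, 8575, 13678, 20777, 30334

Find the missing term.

Using the last 6 terms:
Δ: 2305  3521  5103  7099  9557
Δ²: 1216  1582  1996  2458
Δ³: 366  414  462
Δ⁴: 48  48
Constant fourth difference = 48.
Extend backward: 366 − 48 = 318;  1216 − 318 = 898;  2305 − 898 = 1407;  2749 − 1407 = 1342

1342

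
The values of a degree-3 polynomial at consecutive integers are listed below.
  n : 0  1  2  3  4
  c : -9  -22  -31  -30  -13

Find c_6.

D1: -13  -9  1  17
D2: 4  10  16
D3: 6  6
The third differences are constant (6).
16 + 6 = 22;  17 + 22 = 39;  -13 + 39 = 26
22 + 6 = 28;  39 + 28 = 67;  26 + 67 = 93

93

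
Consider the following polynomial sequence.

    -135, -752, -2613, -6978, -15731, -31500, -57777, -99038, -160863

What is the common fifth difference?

-120

First differences: -617, -1861, -4365, -8753, -15769, -26277, -41261, -61825
Second differences: -1244, -2504, -4388, -7016, -10508, -14984, -20564
Third differences: -1260, -1884, -2628, -3492, -4476, -5580
Fourth differences: -624, -744, -864, -984, -1104
Fifth differences: -120, -120, -120, -120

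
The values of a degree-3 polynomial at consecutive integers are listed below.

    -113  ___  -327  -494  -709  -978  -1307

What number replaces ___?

Using the last 5 terms:
-167  -215  -269  -329
-48  -54  -60
-6  -6
Constant third difference = -6.
Extend backward: -48 + 6 = -42;  -167 + 42 = -125;  -327 + 125 = -202

-202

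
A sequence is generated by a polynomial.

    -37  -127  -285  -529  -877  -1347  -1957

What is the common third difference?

Δ: -90, -158, -244, -348, -470, -610
Δ²: -68, -86, -104, -122, -140
Δ³: -18, -18, -18, -18

-18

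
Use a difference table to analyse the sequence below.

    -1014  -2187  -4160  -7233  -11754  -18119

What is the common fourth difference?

-48

Δ: -1173, -1973, -3073, -4521, -6365
Δ²: -800, -1100, -1448, -1844
Δ³: -300, -348, -396
Δ⁴: -48, -48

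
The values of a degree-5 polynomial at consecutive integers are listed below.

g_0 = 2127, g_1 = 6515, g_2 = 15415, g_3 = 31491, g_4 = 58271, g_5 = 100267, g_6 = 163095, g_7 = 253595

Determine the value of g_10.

780407

Δ: 4388  8900  16076  26780  41996  62828  90500
Δ²: 4512  7176  10704  15216  20832  27672
Δ³: 2664  3528  4512  5616  6840
Δ⁴: 864  984  1104  1224
Δ⁵: 120  120  120
Constant fifth difference = 120, so extend:
1224 + 120 = 1344;  6840 + 1344 = 8184;  27672 + 8184 = 35856;  90500 + 35856 = 126356;  253595 + 126356 = 379951
1344 + 120 = 1464;  8184 + 1464 = 9648;  35856 + 9648 = 45504;  126356 + 45504 = 171860;  379951 + 171860 = 551811
1464 + 120 = 1584;  9648 + 1584 = 11232;  45504 + 11232 = 56736;  171860 + 56736 = 228596;  551811 + 228596 = 780407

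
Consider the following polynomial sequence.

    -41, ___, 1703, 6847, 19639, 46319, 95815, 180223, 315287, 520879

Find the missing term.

175

Using the last 8 terms:
First differences: 5144  12792  26680  49496  84408  135064  205592
Second differences: 7648  13888  22816  34912  50656  70528
Third differences: 6240  8928  12096  15744  19872
Fourth differences: 2688  3168  3648  4128
Fifth differences: 480  480  480
Constant fifth difference = 480.
Extend backward: 2688 − 480 = 2208;  6240 − 2208 = 4032;  7648 − 4032 = 3616;  5144 − 3616 = 1528;  1703 − 1528 = 175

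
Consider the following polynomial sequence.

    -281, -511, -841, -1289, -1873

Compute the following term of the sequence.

-230, -330, -448, -584
-100, -118, -136
-18, -18
The third differences are constant (-18).
-136 − 18 = -154;  -584 − 154 = -738;  -1873 − 738 = -2611

-2611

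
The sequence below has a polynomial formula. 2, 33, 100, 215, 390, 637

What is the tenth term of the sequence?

2585

First differences: 31  67  115  175  247
Second differences: 36  48  60  72
Third differences: 12  12  12
Constant third difference = 12, so extend:
72 + 12 = 84;  247 + 84 = 331;  637 + 331 = 968
84 + 12 = 96;  331 + 96 = 427;  968 + 427 = 1395
96 + 12 = 108;  427 + 108 = 535;  1395 + 535 = 1930
108 + 12 = 120;  535 + 120 = 655;  1930 + 655 = 2585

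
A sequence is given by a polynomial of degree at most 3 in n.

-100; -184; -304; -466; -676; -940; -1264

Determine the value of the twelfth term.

Δ: -84, -120, -162, -210, -264, -324
Δ²: -36, -42, -48, -54, -60
Δ³: -6, -6, -6, -6
The third differences are constant (-6).
-60 − 6 = -66;  -324 − 66 = -390;  -1264 − 390 = -1654
-66 − 6 = -72;  -390 − 72 = -462;  -1654 − 462 = -2116
-72 − 6 = -78;  -462 − 78 = -540;  -2116 − 540 = -2656
-78 − 6 = -84;  -540 − 84 = -624;  -2656 − 624 = -3280
-84 − 6 = -90;  -624 − 90 = -714;  -3280 − 714 = -3994

-3994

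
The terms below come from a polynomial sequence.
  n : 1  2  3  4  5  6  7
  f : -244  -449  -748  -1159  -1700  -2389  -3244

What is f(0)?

-205, -299, -411, -541, -689, -855
-94, -112, -130, -148, -166
-18, -18, -18, -18
The third differences are constant at -18.
Work back: -94 + 18 = -76;  -205 + 76 = -129;  -244 + 129 = -115

-115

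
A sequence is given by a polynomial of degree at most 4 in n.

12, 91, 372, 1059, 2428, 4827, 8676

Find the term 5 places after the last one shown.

69411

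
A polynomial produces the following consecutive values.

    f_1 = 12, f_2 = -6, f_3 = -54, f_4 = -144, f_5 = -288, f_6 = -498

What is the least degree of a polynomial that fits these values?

3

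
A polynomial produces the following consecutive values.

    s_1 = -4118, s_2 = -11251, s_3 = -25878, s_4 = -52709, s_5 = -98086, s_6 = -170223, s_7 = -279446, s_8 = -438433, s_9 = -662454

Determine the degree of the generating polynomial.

5

First differences: -7133, -14627, -26831, -45377, -72137, -109223, -158987, -224021
Second differences: -7494, -12204, -18546, -26760, -37086, -49764, -65034
Third differences: -4710, -6342, -8214, -10326, -12678, -15270
Fourth differences: -1632, -1872, -2112, -2352, -2592
Fifth differences: -240, -240, -240, -240
The fifth differences are constant, so the polynomial has degree 5.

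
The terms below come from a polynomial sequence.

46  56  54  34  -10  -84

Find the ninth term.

-546

D1: 10 , -2 , -20 , -44 , -74
D2: -12 , -18 , -24 , -30
D3: -6 , -6 , -6
Third differences constant at -6.
-30 − 6 = -36;  -74 − 36 = -110;  -84 − 110 = -194
-36 − 6 = -42;  -110 − 42 = -152;  -194 − 152 = -346
-42 − 6 = -48;  -152 − 48 = -200;  -346 − 200 = -546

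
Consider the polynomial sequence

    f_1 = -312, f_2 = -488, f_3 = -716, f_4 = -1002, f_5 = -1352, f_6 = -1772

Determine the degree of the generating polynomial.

D1: -176, -228, -286, -350, -420
D2: -52, -58, -64, -70
D3: -6, -6, -6
The third differences are constant, so the polynomial has degree 3.

3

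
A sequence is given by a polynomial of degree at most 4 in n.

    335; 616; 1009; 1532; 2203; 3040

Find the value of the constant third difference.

First differences: 281, 393, 523, 671, 837
Second differences: 112, 130, 148, 166
Third differences: 18, 18, 18

18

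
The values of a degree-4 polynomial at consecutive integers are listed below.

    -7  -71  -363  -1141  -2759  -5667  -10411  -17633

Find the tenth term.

First differences: -64  -292  -778  -1618  -2908  -4744  -7222
Second differences: -228  -486  -840  -1290  -1836  -2478
Third differences: -258  -354  -450  -546  -642
Fourth differences: -96  -96  -96  -96
The fourth differences are constant (-96).
-642 − 96 = -738;  -2478 − 738 = -3216;  -7222 − 3216 = -10438;  -17633 − 10438 = -28071
-738 − 96 = -834;  -3216 − 834 = -4050;  -10438 − 4050 = -14488;  -28071 − 14488 = -42559

-42559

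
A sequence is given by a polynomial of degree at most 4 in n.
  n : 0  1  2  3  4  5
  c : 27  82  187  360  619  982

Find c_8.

First differences: 55, 105, 173, 259, 363
Second differences: 50, 68, 86, 104
Third differences: 18, 18, 18
Constant third difference = 18, so extend:
104 + 18 = 122;  363 + 122 = 485;  982 + 485 = 1467
122 + 18 = 140;  485 + 140 = 625;  1467 + 625 = 2092
140 + 18 = 158;  625 + 158 = 783;  2092 + 783 = 2875

2875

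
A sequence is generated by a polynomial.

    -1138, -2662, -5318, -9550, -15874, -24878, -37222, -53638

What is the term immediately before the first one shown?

First differences: -1524  -2656  -4232  -6324  -9004  -12344  -16416
Second differences: -1132  -1576  -2092  -2680  -3340  -4072
Third differences: -444  -516  -588  -660  -732
Fourth differences: -72  -72  -72  -72
The fourth differences are constant at -72.
Work back: -444 + 72 = -372;  -1132 + 372 = -760;  -1524 + 760 = -764;  -1138 + 764 = -374

-374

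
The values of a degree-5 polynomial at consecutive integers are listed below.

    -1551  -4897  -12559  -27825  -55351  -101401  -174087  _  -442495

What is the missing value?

-283609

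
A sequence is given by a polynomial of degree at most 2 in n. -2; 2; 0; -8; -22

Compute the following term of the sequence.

-42

D1: 4 , -2 , -8 , -14
D2: -6 , -6 , -6
The second differences are constant (-6).
-14 − 6 = -20;  -22 − 20 = -42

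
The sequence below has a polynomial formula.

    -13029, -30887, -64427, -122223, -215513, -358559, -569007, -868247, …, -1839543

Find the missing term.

Using the first 8 terms:
Δ: -17858  -33540  -57796  -93290  -143046  -210448  -299240
Δ²: -15682  -24256  -35494  -49756  -67402  -88792
Δ³: -8574  -11238  -14262  -17646  -21390
Δ⁴: -2664  -3024  -3384  -3744
Δ⁵: -360  -360  -360
Constant fifth difference = -360.
Extend forward: -3744 − 360 = -4104;  -21390 − 4104 = -25494;  -88792 − 25494 = -114286;  -299240 − 114286 = -413526;  -868247 − 413526 = -1281773

-1281773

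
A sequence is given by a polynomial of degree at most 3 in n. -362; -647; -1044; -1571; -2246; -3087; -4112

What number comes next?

-5339

-285 , -397 , -527 , -675 , -841 , -1025
-112 , -130 , -148 , -166 , -184
-18 , -18 , -18 , -18
Third differences constant at -18.
-184 − 18 = -202;  -1025 − 202 = -1227;  -4112 − 1227 = -5339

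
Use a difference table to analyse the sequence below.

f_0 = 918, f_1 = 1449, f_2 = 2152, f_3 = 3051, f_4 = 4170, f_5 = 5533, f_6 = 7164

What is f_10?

16848

531, 703, 899, 1119, 1363, 1631
172, 196, 220, 244, 268
24, 24, 24, 24
Constant third difference = 24, so extend:
268 + 24 = 292;  1631 + 292 = 1923;  7164 + 1923 = 9087
292 + 24 = 316;  1923 + 316 = 2239;  9087 + 2239 = 11326
316 + 24 = 340;  2239 + 340 = 2579;  11326 + 2579 = 13905
340 + 24 = 364;  2579 + 364 = 2943;  13905 + 2943 = 16848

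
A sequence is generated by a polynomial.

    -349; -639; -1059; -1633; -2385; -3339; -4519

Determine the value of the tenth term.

-9655

-290  -420  -574  -752  -954  -1180
-130  -154  -178  -202  -226
-24  -24  -24  -24
Third differences constant at -24.
-226 − 24 = -250;  -1180 − 250 = -1430;  -4519 − 1430 = -5949
-250 − 24 = -274;  -1430 − 274 = -1704;  -5949 − 1704 = -7653
-274 − 24 = -298;  -1704 − 298 = -2002;  -7653 − 2002 = -9655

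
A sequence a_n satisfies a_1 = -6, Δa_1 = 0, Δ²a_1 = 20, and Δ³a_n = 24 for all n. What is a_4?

Build the table forward from the leading diagonal:
Third differences: 24, 24, 24, 24
Second differences: 20, 44, 68, 92
First differences: 0, 20, 64, 132
a: -6, -6, 14, 78

78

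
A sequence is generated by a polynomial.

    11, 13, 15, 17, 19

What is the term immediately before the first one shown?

9

D1: 2, 2, 2, 2
The first differences are constant at 2.
Work back: 11 − 2 = 9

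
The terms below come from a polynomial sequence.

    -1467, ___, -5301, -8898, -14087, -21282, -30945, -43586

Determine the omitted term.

-2930

Using the last 6 terms:
D1: -3597, -5189, -7195, -9663, -12641
D2: -1592, -2006, -2468, -2978
D3: -414, -462, -510
D4: -48, -48
Constant fourth difference = -48.
Extend backward: -414 + 48 = -366;  -1592 + 366 = -1226;  -3597 + 1226 = -2371;  -5301 + 2371 = -2930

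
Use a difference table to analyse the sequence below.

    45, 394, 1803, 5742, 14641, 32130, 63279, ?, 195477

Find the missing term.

114838

Using the first 7 terms:
D1: 349  1409  3939  8899  17489  31149
D2: 1060  2530  4960  8590  13660
D3: 1470  2430  3630  5070
D4: 960  1200  1440
D5: 240  240
Constant fifth difference = 240.
Extend forward: 1440 + 240 = 1680;  5070 + 1680 = 6750;  13660 + 6750 = 20410;  31149 + 20410 = 51559;  63279 + 51559 = 114838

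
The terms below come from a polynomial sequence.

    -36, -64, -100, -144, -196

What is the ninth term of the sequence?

-484

D1: -28 , -36 , -44 , -52
D2: -8 , -8 , -8
Constant second difference = -8, so extend:
-52 − 8 = -60;  -196 − 60 = -256
-60 − 8 = -68;  -256 − 68 = -324
-68 − 8 = -76;  -324 − 76 = -400
-76 − 8 = -84;  -400 − 84 = -484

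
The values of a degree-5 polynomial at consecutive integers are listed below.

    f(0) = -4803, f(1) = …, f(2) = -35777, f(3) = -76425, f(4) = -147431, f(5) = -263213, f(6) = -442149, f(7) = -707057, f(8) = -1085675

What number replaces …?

-14549

Using the last 7 terms:
-40648  -71006  -115782  -178936  -264908  -378618
-30358  -44776  -63154  -85972  -113710
-14418  -18378  -22818  -27738
-3960  -4440  -4920
-480  -480
Constant fifth difference = -480.
Extend backward: -3960 + 480 = -3480;  -14418 + 3480 = -10938;  -30358 + 10938 = -19420;  -40648 + 19420 = -21228;  -35777 + 21228 = -14549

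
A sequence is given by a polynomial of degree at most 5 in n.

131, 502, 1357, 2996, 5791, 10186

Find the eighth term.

371 , 855 , 1639 , 2795 , 4395
484 , 784 , 1156 , 1600
300 , 372 , 444
72 , 72
The fourth differences are constant (72).
444 + 72 = 516;  1600 + 516 = 2116;  4395 + 2116 = 6511;  10186 + 6511 = 16697
516 + 72 = 588;  2116 + 588 = 2704;  6511 + 2704 = 9215;  16697 + 9215 = 25912

25912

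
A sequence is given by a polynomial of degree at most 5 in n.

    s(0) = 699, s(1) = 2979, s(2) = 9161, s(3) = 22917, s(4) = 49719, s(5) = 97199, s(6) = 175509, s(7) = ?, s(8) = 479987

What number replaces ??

297681

Using the first 7 terms:
D1: 2280  6182  13756  26802  47480  78310
D2: 3902  7574  13046  20678  30830
D3: 3672  5472  7632  10152
D4: 1800  2160  2520
D5: 360  360
Constant fifth difference = 360.
Extend forward: 2520 + 360 = 2880;  10152 + 2880 = 13032;  30830 + 13032 = 43862;  78310 + 43862 = 122172;  175509 + 122172 = 297681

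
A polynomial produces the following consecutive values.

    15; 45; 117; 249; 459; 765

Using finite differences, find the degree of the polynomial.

3

D1: 30, 72, 132, 210, 306
D2: 42, 60, 78, 96
D3: 18, 18, 18
The third differences are constant, so the polynomial has degree 3.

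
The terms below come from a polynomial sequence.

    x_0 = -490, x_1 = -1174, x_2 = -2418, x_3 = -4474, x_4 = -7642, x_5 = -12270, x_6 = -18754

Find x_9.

D1: -684, -1244, -2056, -3168, -4628, -6484
D2: -560, -812, -1112, -1460, -1856
D3: -252, -300, -348, -396
D4: -48, -48, -48
Constant fourth difference = -48, so extend:
-396 − 48 = -444;  -1856 − 444 = -2300;  -6484 − 2300 = -8784;  -18754 − 8784 = -27538
-444 − 48 = -492;  -2300 − 492 = -2792;  -8784 − 2792 = -11576;  -27538 − 11576 = -39114
-492 − 48 = -540;  -2792 − 540 = -3332;  -11576 − 3332 = -14908;  -39114 − 14908 = -54022

-54022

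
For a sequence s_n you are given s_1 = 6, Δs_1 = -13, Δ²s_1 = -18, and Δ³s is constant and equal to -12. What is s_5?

Build the table forward from the leading diagonal:
D3: -12, -12, -12, -12, -12
D2: -18, -30, -42, -54, -66
D1: -13, -31, -61, -103, -157
s: 6, -7, -38, -99, -202

-202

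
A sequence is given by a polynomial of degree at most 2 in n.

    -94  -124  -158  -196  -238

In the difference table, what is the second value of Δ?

-34

First differences: -30, -34, -38, -42
Second differences: -4, -4, -4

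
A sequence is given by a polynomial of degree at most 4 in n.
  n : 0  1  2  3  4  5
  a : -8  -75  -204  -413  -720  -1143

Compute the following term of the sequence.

-67, -129, -209, -307, -423
-62, -80, -98, -116
-18, -18, -18
Third differences constant at -18.
-116 − 18 = -134;  -423 − 134 = -557;  -1143 − 557 = -1700

-1700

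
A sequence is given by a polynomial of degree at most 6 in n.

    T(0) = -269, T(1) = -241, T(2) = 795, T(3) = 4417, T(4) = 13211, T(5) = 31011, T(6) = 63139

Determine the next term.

116645

D1: 28 , 1036 , 3622 , 8794 , 17800 , 32128
D2: 1008 , 2586 , 5172 , 9006 , 14328
D3: 1578 , 2586 , 3834 , 5322
D4: 1008 , 1248 , 1488
D5: 240 , 240
Constant fifth difference = 240, so extend:
1488 + 240 = 1728;  5322 + 1728 = 7050;  14328 + 7050 = 21378;  32128 + 21378 = 53506;  63139 + 53506 = 116645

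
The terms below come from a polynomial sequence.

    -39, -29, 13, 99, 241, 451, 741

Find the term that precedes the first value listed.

-29

10  42  86  142  210  290
32  44  56  68  80
12  12  12  12
The third differences are constant at 12.
Work back: 32 − 12 = 20;  10 − 20 = -10;  -39 + 10 = -29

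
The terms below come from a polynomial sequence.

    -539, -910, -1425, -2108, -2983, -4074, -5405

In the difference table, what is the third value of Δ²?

-192

D1: -371, -515, -683, -875, -1091, -1331
D2: -144, -168, -192, -216, -240
D3: -24, -24, -24, -24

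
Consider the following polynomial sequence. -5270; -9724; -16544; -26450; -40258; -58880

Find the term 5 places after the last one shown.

-262840

Δ: -4454  -6820  -9906  -13808  -18622
Δ²: -2366  -3086  -3902  -4814
Δ³: -720  -816  -912
Δ⁴: -96  -96
Constant fourth difference = -96, so extend:
-912 − 96 = -1008;  -4814 − 1008 = -5822;  -18622 − 5822 = -24444;  -58880 − 24444 = -83324
-1008 − 96 = -1104;  -5822 − 1104 = -6926;  -24444 − 6926 = -31370;  -83324 − 31370 = -114694
-1104 − 96 = -1200;  -6926 − 1200 = -8126;  -31370 − 8126 = -39496;  -114694 − 39496 = -154190
-1200 − 96 = -1296;  -8126 − 1296 = -9422;  -39496 − 9422 = -48918;  -154190 − 48918 = -203108
-1296 − 96 = -1392;  -9422 − 1392 = -10814;  -48918 − 10814 = -59732;  -203108 − 59732 = -262840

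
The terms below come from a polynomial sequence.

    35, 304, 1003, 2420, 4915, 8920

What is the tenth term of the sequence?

51200

First differences: 269, 699, 1417, 2495, 4005
Second differences: 430, 718, 1078, 1510
Third differences: 288, 360, 432
Fourth differences: 72, 72
Fourth differences constant at 72.
432 + 72 = 504;  1510 + 504 = 2014;  4005 + 2014 = 6019;  8920 + 6019 = 14939
504 + 72 = 576;  2014 + 576 = 2590;  6019 + 2590 = 8609;  14939 + 8609 = 23548
576 + 72 = 648;  2590 + 648 = 3238;  8609 + 3238 = 11847;  23548 + 11847 = 35395
648 + 72 = 720;  3238 + 720 = 3958;  11847 + 3958 = 15805;  35395 + 15805 = 51200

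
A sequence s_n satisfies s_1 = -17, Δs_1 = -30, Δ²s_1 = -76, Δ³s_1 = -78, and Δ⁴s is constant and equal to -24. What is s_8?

-5393

Build the table forward from the leading diagonal:
D4: -24, -24, -24, -24, -24, -24, -24, -24
D3: -78, -102, -126, -150, -174, -198, -222, -246
D2: -76, -154, -256, -382, -532, -706, -904, -1126
D1: -30, -106, -260, -516, -898, -1430, -2136, -3040
s: -17, -47, -153, -413, -929, -1827, -3257, -5393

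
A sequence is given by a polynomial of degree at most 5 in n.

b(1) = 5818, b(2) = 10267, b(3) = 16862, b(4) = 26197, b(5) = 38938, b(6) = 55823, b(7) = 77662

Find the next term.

4449 , 6595 , 9335 , 12741 , 16885 , 21839
2146 , 2740 , 3406 , 4144 , 4954
594 , 666 , 738 , 810
72 , 72 , 72
The fourth differences are constant (72).
810 + 72 = 882;  4954 + 882 = 5836;  21839 + 5836 = 27675;  77662 + 27675 = 105337

105337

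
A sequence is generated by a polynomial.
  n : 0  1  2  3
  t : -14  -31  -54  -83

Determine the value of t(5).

D1: -17, -23, -29
D2: -6, -6
The second differences are constant (-6).
-29 − 6 = -35;  -83 − 35 = -118
-35 − 6 = -41;  -118 − 41 = -159

-159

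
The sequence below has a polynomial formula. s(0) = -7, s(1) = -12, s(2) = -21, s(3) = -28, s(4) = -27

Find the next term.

D1: -5, -9, -7, 1
D2: -4, 2, 8
D3: 6, 6
Third differences constant at 6.
8 + 6 = 14;  1 + 14 = 15;  -27 + 15 = -12

-12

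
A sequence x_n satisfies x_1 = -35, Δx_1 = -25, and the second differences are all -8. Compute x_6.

-240

Build the table forward from the leading diagonal:
Second differences: -8  -8  -8  -8  -8  -8
First differences: -25  -33  -41  -49  -57  -65
x: -35  -60  -93  -134  -183  -240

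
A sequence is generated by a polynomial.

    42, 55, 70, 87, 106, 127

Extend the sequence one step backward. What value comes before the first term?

31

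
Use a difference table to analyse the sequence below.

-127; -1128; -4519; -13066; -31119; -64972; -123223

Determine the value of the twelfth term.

-1288018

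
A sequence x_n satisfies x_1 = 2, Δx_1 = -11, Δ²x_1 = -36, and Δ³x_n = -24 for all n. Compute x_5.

-354

Build the table forward from the leading diagonal:
Third differences: -24, -24, -24, -24, -24
Second differences: -36, -60, -84, -108, -132
First differences: -11, -47, -107, -191, -299
x: 2, -9, -56, -163, -354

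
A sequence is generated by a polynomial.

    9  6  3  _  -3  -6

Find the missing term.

0

Using the first 3 terms:
-3  -3
Constant first difference = -3.
Extend forward: 3 − 3 = 0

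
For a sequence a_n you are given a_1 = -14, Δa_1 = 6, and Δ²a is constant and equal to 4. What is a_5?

34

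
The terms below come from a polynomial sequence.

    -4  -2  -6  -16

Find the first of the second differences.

-6

D1: 2, -4, -10
D2: -6, -6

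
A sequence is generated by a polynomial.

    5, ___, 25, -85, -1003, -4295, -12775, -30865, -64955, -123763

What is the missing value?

5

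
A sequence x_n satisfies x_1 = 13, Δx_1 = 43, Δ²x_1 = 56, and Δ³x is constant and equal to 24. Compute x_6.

Build the table forward from the leading diagonal:
Third differences: 24, 24, 24, 24, 24, 24
Second differences: 56, 80, 104, 128, 152, 176
First differences: 43, 99, 179, 283, 411, 563
x: 13, 56, 155, 334, 617, 1028

1028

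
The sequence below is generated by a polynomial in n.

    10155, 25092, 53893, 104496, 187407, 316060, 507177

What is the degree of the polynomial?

5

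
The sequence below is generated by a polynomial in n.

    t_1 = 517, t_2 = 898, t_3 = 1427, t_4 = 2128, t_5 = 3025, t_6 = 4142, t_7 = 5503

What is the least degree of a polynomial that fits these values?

D1: 381, 529, 701, 897, 1117, 1361
D2: 148, 172, 196, 220, 244
D3: 24, 24, 24, 24
The third differences are constant, so the polynomial has degree 3.

3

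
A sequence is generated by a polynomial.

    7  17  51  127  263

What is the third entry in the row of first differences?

76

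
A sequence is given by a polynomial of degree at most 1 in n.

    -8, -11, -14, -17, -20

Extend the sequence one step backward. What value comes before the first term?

-5

-3, -3, -3, -3
The first differences are constant at -3.
Work back: -8 + 3 = -5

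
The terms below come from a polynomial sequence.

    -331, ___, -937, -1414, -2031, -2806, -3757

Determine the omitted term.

Using the last 5 terms:
-477  -617  -775  -951
-140  -158  -176
-18  -18
Constant third difference = -18.
Extend backward: -140 + 18 = -122;  -477 + 122 = -355;  -937 + 355 = -582

-582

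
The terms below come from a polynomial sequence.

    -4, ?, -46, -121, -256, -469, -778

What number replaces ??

-13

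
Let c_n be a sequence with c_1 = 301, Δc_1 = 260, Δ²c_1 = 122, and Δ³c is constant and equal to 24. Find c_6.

3061

Build the table forward from the leading diagonal:
D3: 24, 24, 24, 24, 24, 24
D2: 122, 146, 170, 194, 218, 242
D1: 260, 382, 528, 698, 892, 1110
c: 301, 561, 943, 1471, 2169, 3061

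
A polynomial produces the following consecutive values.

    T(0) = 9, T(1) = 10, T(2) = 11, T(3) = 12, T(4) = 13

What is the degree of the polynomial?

Δ: 1, 1, 1, 1
The first differences are constant, so the polynomial has degree 1.

1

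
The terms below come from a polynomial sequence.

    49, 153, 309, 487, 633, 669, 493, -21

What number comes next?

First differences: 104, 156, 178, 146, 36, -176, -514
Second differences: 52, 22, -32, -110, -212, -338
Third differences: -30, -54, -78, -102, -126
Fourth differences: -24, -24, -24, -24
Fourth differences constant at -24.
-126 − 24 = -150;  -338 − 150 = -488;  -514 − 488 = -1002;  -21 − 1002 = -1023

-1023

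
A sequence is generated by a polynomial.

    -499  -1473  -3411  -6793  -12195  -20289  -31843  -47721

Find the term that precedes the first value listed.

-105

-974  -1938  -3382  -5402  -8094  -11554  -15878
-964  -1444  -2020  -2692  -3460  -4324
-480  -576  -672  -768  -864
-96  -96  -96  -96
The fourth differences are constant at -96.
Work back: -480 + 96 = -384;  -964 + 384 = -580;  -974 + 580 = -394;  -499 + 394 = -105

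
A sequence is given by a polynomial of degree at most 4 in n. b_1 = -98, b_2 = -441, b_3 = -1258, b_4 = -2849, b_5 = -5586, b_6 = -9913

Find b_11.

-75978

D1: -343, -817, -1591, -2737, -4327
D2: -474, -774, -1146, -1590
D3: -300, -372, -444
D4: -72, -72
Constant fourth difference = -72, so extend:
-444 − 72 = -516;  -1590 − 516 = -2106;  -4327 − 2106 = -6433;  -9913 − 6433 = -16346
-516 − 72 = -588;  -2106 − 588 = -2694;  -6433 − 2694 = -9127;  -16346 − 9127 = -25473
-588 − 72 = -660;  -2694 − 660 = -3354;  -9127 − 3354 = -12481;  -25473 − 12481 = -37954
-660 − 72 = -732;  -3354 − 732 = -4086;  -12481 − 4086 = -16567;  -37954 − 16567 = -54521
-732 − 72 = -804;  -4086 − 804 = -4890;  -16567 − 4890 = -21457;  -54521 − 21457 = -75978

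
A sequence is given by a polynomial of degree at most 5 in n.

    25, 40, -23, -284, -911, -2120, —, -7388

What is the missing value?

-4175

Using the first 6 terms:
D1: 15, -63, -261, -627, -1209
D2: -78, -198, -366, -582
D3: -120, -168, -216
D4: -48, -48
Constant fourth difference = -48.
Extend forward: -216 − 48 = -264;  -582 − 264 = -846;  -1209 − 846 = -2055;  -2120 − 2055 = -4175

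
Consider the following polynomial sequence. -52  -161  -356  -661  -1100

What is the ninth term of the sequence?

-109  -195  -305  -439
-86  -110  -134
-24  -24
Third differences constant at -24.
-134 − 24 = -158;  -439 − 158 = -597;  -1100 − 597 = -1697
-158 − 24 = -182;  -597 − 182 = -779;  -1697 − 779 = -2476
-182 − 24 = -206;  -779 − 206 = -985;  -2476 − 985 = -3461
-206 − 24 = -230;  -985 − 230 = -1215;  -3461 − 1215 = -4676

-4676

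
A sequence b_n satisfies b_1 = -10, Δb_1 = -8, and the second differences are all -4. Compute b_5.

-66

Build the table forward from the leading diagonal:
D2: -4, -4, -4, -4, -4
D1: -8, -12, -16, -20, -24
b: -10, -18, -30, -46, -66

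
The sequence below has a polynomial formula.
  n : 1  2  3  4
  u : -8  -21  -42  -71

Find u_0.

-3

First differences: -13, -21, -29
Second differences: -8, -8
The second differences are constant at -8.
Work back: -13 + 8 = -5;  -8 + 5 = -3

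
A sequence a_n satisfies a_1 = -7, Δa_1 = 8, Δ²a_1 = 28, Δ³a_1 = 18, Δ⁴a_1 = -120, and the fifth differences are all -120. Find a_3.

37

Build the table forward from the leading diagonal:
Fifth differences: -120, -120, -120
Fourth differences: -120, -240, -360
Third differences: 18, -102, -342
Second differences: 28, 46, -56
First differences: 8, 36, 82
a: -7, 1, 37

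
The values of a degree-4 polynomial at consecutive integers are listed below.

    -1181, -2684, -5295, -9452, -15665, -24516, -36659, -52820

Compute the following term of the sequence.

First differences: -1503, -2611, -4157, -6213, -8851, -12143, -16161
Second differences: -1108, -1546, -2056, -2638, -3292, -4018
Third differences: -438, -510, -582, -654, -726
Fourth differences: -72, -72, -72, -72
The fourth differences are constant (-72).
-726 − 72 = -798;  -4018 − 798 = -4816;  -16161 − 4816 = -20977;  -52820 − 20977 = -73797

-73797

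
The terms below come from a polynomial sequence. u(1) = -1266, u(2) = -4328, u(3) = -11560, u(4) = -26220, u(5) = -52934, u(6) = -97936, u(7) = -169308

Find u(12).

D1: -3062 , -7232 , -14660 , -26714 , -45002 , -71372
D2: -4170 , -7428 , -12054 , -18288 , -26370
D3: -3258 , -4626 , -6234 , -8082
D4: -1368 , -1608 , -1848
D5: -240 , -240
The fifth differences are constant (-240).
-1848 − 240 = -2088;  -8082 − 2088 = -10170;  -26370 − 10170 = -36540;  -71372 − 36540 = -107912;  -169308 − 107912 = -277220
-2088 − 240 = -2328;  -10170 − 2328 = -12498;  -36540 − 12498 = -49038;  -107912 − 49038 = -156950;  -277220 − 156950 = -434170
-2328 − 240 = -2568;  -12498 − 2568 = -15066;  -49038 − 15066 = -64104;  -156950 − 64104 = -221054;  -434170 − 221054 = -655224
-2568 − 240 = -2808;  -15066 − 2808 = -17874;  -64104 − 17874 = -81978;  -221054 − 81978 = -303032;  -655224 − 303032 = -958256
-2808 − 240 = -3048;  -17874 − 3048 = -20922;  -81978 − 20922 = -102900;  -303032 − 102900 = -405932;  -958256 − 405932 = -1364188

-1364188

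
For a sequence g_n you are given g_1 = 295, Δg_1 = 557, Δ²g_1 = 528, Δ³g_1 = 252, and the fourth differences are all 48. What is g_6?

11120

Build the table forward from the leading diagonal:
D4: 48  48  48  48  48  48
D3: 252  300  348  396  444  492
D2: 528  780  1080  1428  1824  2268
D1: 557  1085  1865  2945  4373  6197
g: 295  852  1937  3802  6747  11120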